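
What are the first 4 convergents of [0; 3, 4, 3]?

Using the convergent recurrence p_i = a_i*p_{i-1} + p_{i-2}, q_i = a_i*q_{i-1} + q_{i-2} with p_{-2}=0, p_{-1}=1, q_{-2}=1, q_{-1}=0:
  i=0: a_0=0, p_0 = 0*1 + 0 = 0, q_0 = 0*0 + 1 = 1.
  i=1: a_1=3, p_1 = 3*0 + 1 = 1, q_1 = 3*1 + 0 = 3.
  i=2: a_2=4, p_2 = 4*1 + 0 = 4, q_2 = 4*3 + 1 = 13.
  i=3: a_3=3, p_3 = 3*4 + 1 = 13, q_3 = 3*13 + 3 = 42.

0/1, 1/3, 4/13, 13/42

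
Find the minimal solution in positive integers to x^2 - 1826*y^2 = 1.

First expand sqrt(1826) as a continued fraction. With x_i = (sqrt(1826) + m_i)/d_i and (m_0, d_0) = (0, 1): a_0 = floor(sqrt(1826)) = 42, since 42^2 = 1764 <= 1826 < 1849 = 43^2.
Iterate m_{i+1} = d_i*a_i - m_i, d_{i+1} = (1826 - m_{i+1}^2)/d_i, a_{i+1} = floor((a_0 + m_{i+1})/d_{i+1}):
  m_1 = 1*42 - 0 = 42, d_1 = (1826 - 42^2)/1 = 62/1 = 62, a_1 = floor((42 + 42)/62) = 1.
  m_2 = 62*1 - 42 = 20, d_2 = (1826 - 20^2)/62 = 1426/62 = 23, a_2 = floor((42 + 20)/23) = 2.
  m_3 = 23*2 - 20 = 26, d_3 = (1826 - 26^2)/23 = 1150/23 = 50, a_3 = floor((42 + 26)/50) = 1.
  m_4 = 50*1 - 26 = 24, d_4 = (1826 - 24^2)/50 = 1250/50 = 25, a_4 = floor((42 + 24)/25) = 2.
  m_5 = 25*2 - 24 = 26, d_5 = (1826 - 26^2)/25 = 1150/25 = 46, a_5 = floor((42 + 26)/46) = 1.
  m_6 = 46*1 - 26 = 20, d_6 = (1826 - 20^2)/46 = 1426/46 = 31, a_6 = floor((42 + 20)/31) = 2.
  m_7 = 31*2 - 20 = 42, d_7 = (1826 - 42^2)/31 = 62/31 = 2, a_7 = floor((42 + 42)/2) = 42.
  m_8 = 2*42 - 42 = 42, d_8 = (1826 - 42^2)/2 = 62/2 = 31, a_8 = floor((42 + 42)/31) = 2.
  m_9 = 31*2 - 42 = 20, d_9 = (1826 - 20^2)/31 = 1426/31 = 46, a_9 = floor((42 + 20)/46) = 1.
  m_10 = 46*1 - 20 = 26, d_10 = (1826 - 26^2)/46 = 1150/46 = 25, a_10 = floor((42 + 26)/25) = 2.
  m_11 = 25*2 - 26 = 24, d_11 = (1826 - 24^2)/25 = 1250/25 = 50, a_11 = floor((42 + 24)/50) = 1.
  m_12 = 50*1 - 24 = 26, d_12 = (1826 - 26^2)/50 = 1150/50 = 23, a_12 = floor((42 + 26)/23) = 2.
  m_13 = 23*2 - 26 = 20, d_13 = (1826 - 20^2)/23 = 1426/23 = 62, a_13 = floor((42 + 20)/62) = 1.
  m_14 = 62*1 - 20 = 42, d_14 = (1826 - 42^2)/62 = 62/62 = 1, a_14 = floor((42 + 42)/1) = 84.
  m_15 = 1*84 - 42 = 42, d_15 = (1826 - 42^2)/1 = 62/1 = 62: (m_15, d_15) = (m_1, d_1) = (42, 62), so from here the quotients repeat a_1, ..., a_14; the period length is 14.
So sqrt(1826) = [42; (1, 2, 1, 2, 1, 2, 42, 2, 1, 2, 1, 2, 1, 84)] with period length k = 14.
k is even, so the fundamental solution of x^2 - 1826y^2 = 1 is (p_{k-1}, q_{k-1}) = (p_13, q_13); compute convergents through index 13.
Convergents (p_i = a_i*p_{i-1} + p_{i-2}, q_i = a_i*q_{i-1} + q_{i-2} with p_{-2}=0, p_{-1}=1, q_{-2}=1, q_{-1}=0):
  i=0: a_0=42, p_0 = 42*1 + 0 = 42, q_0 = 42*0 + 1 = 1.
  i=1: a_1=1, p_1 = 1*42 + 1 = 43, q_1 = 1*1 + 0 = 1.
  i=2: a_2=2, p_2 = 2*43 + 42 = 128, q_2 = 2*1 + 1 = 3.
  i=3: a_3=1, p_3 = 1*128 + 43 = 171, q_3 = 1*3 + 1 = 4.
  i=4: a_4=2, p_4 = 2*171 + 128 = 470, q_4 = 2*4 + 3 = 11.
  i=5: a_5=1, p_5 = 1*470 + 171 = 641, q_5 = 1*11 + 4 = 15.
  i=6: a_6=2, p_6 = 2*641 + 470 = 1752, q_6 = 2*15 + 11 = 41.
  i=7: a_7=42, p_7 = 42*1752 + 641 = 74225, q_7 = 42*41 + 15 = 1737.
  i=8: a_8=2, p_8 = 2*74225 + 1752 = 150202, q_8 = 2*1737 + 41 = 3515.
  i=9: a_9=1, p_9 = 1*150202 + 74225 = 224427, q_9 = 1*3515 + 1737 = 5252.
  i=10: a_10=2, p_10 = 2*224427 + 150202 = 599056, q_10 = 2*5252 + 3515 = 14019.
  i=11: a_11=1, p_11 = 1*599056 + 224427 = 823483, q_11 = 1*14019 + 5252 = 19271.
  i=12: a_12=2, p_12 = 2*823483 + 599056 = 2246022, q_12 = 2*19271 + 14019 = 52561.
  i=13: a_13=1, p_13 = 1*2246022 + 823483 = 3069505, q_13 = 1*52561 + 19271 = 71832.
Check: 3069505^2 - 1826*71832^2 = 9421860945025 - 9421860945024 = 1, so (x, y) = (3069505, 71832) solves the equation, and by the theorem it is the least positive solution.

(x, y) = (3069505, 71832)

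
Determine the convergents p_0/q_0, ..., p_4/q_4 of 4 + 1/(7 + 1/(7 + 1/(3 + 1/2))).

Using the convergent recurrence p_i = a_i*p_{i-1} + p_{i-2}, q_i = a_i*q_{i-1} + q_{i-2} with p_{-2}=0, p_{-1}=1, q_{-2}=1, q_{-1}=0:
  i=0: a_0=4, p_0 = 4*1 + 0 = 4, q_0 = 4*0 + 1 = 1.
  i=1: a_1=7, p_1 = 7*4 + 1 = 29, q_1 = 7*1 + 0 = 7.
  i=2: a_2=7, p_2 = 7*29 + 4 = 207, q_2 = 7*7 + 1 = 50.
  i=3: a_3=3, p_3 = 3*207 + 29 = 650, q_3 = 3*50 + 7 = 157.
  i=4: a_4=2, p_4 = 2*650 + 207 = 1507, q_4 = 2*157 + 50 = 364.

4/1, 29/7, 207/50, 650/157, 1507/364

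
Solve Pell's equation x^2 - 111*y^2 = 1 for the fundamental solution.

(x, y) = (295, 28)

First expand sqrt(111) as a continued fraction. With x_i = (sqrt(111) + m_i)/d_i and (m_0, d_0) = (0, 1): a_0 = floor(sqrt(111)) = 10, since 10^2 = 100 <= 111 < 121 = 11^2.
Iterate m_{i+1} = d_i*a_i - m_i, d_{i+1} = (111 - m_{i+1}^2)/d_i, a_{i+1} = floor((a_0 + m_{i+1})/d_{i+1}):
  m_1 = 1*10 - 0 = 10, d_1 = (111 - 10^2)/1 = 11/1 = 11, a_1 = floor((10 + 10)/11) = 1.
  m_2 = 11*1 - 10 = 1, d_2 = (111 - 1^2)/11 = 110/11 = 10, a_2 = floor((10 + 1)/10) = 1.
  m_3 = 10*1 - 1 = 9, d_3 = (111 - 9^2)/10 = 30/10 = 3, a_3 = floor((10 + 9)/3) = 6.
  m_4 = 3*6 - 9 = 9, d_4 = (111 - 9^2)/3 = 30/3 = 10, a_4 = floor((10 + 9)/10) = 1.
  m_5 = 10*1 - 9 = 1, d_5 = (111 - 1^2)/10 = 110/10 = 11, a_5 = floor((10 + 1)/11) = 1.
  m_6 = 11*1 - 1 = 10, d_6 = (111 - 10^2)/11 = 11/11 = 1, a_6 = floor((10 + 10)/1) = 20.
  m_7 = 1*20 - 10 = 10, d_7 = (111 - 10^2)/1 = 11/1 = 11: (m_7, d_7) = (m_1, d_1) = (10, 11), so from here the quotients repeat a_1, ..., a_6; the period length is 6.
So sqrt(111) = [10; (1, 1, 6, 1, 1, 20)] with period length k = 6.
k is even, so the fundamental solution of x^2 - 111y^2 = 1 is (p_{k-1}, q_{k-1}) = (p_5, q_5); compute convergents through index 5.
Convergents (p_i = a_i*p_{i-1} + p_{i-2}, q_i = a_i*q_{i-1} + q_{i-2} with p_{-2}=0, p_{-1}=1, q_{-2}=1, q_{-1}=0):
  i=0: a_0=10, p_0 = 10*1 + 0 = 10, q_0 = 10*0 + 1 = 1.
  i=1: a_1=1, p_1 = 1*10 + 1 = 11, q_1 = 1*1 + 0 = 1.
  i=2: a_2=1, p_2 = 1*11 + 10 = 21, q_2 = 1*1 + 1 = 2.
  i=3: a_3=6, p_3 = 6*21 + 11 = 137, q_3 = 6*2 + 1 = 13.
  i=4: a_4=1, p_4 = 1*137 + 21 = 158, q_4 = 1*13 + 2 = 15.
  i=5: a_5=1, p_5 = 1*158 + 137 = 295, q_5 = 1*15 + 13 = 28.
Check: 295^2 - 111*28^2 = 87025 - 87024 = 1, so (x, y) = (295, 28) solves the equation, and by the theorem it is the least positive solution.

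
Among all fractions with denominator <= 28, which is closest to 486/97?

Expand x = 486/97 as a continued fraction with the Euclidean algorithm:
  486 = 5*97 + 1, so a_0 = 5.
  97 = 97*1 + 0, so a_1 = 97.
so x = [5; 97].
Convergents (p_i = a_i*p_{i-1} + p_{i-2}, q_i = a_i*q_{i-1} + q_{i-2} with p_{-2}=0, p_{-1}=1, q_{-2}=1, q_{-1}=0), until the denominator exceeds 28:
  i=0: a_0=5, p_0 = 5*1 + 0 = 5, q_0 = 5*0 + 1 = 1.
  i=1: a_1=97, p_1 = 97*5 + 1 = 486, q_1 = 97*1 + 0 = 97.
q_1 = 97 > 28, so the last convergent with denominator <= 28 is p_0/q_0 = 5/1.
The closest fraction with denominator <= 28 is either p_0/q_0 or the intermediate fraction (k*p_0 + p_{-1})/(k*q_0 + q_{-1}) with the largest k >= 1 whose denominator stays <= 28; these approach x as k grows, and every other convergent or intermediate fraction in range is farther away.
Largest k: floor((28 - q_{-1})/q_0) = floor((28 - 0)/1) = 28 (using the seeds p_{-1} = 1, q_{-1} = 0).
That gives (28*5 + 1)/(28*1 + 0) = 141/28.
Compare the errors: |x - 5/1| = |486*1 - 5*97|/(97*1) = 1/97, and |x - 141/28| = |486*28 - 141*97|/(97*28) = 69/2716.
Cross-multiplying, 1*2716 = 2716 < 6693 = 69*97, so 1/97 is smaller: the convergent 5/1 is closer to x than 141/28.

5/1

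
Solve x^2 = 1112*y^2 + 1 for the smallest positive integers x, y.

(x, y) = (2501, 75)

First expand sqrt(1112) as a continued fraction. With x_i = (sqrt(1112) + m_i)/d_i and (m_0, d_0) = (0, 1): a_0 = floor(sqrt(1112)) = 33, since 33^2 = 1089 <= 1112 < 1156 = 34^2.
Iterate m_{i+1} = d_i*a_i - m_i, d_{i+1} = (1112 - m_{i+1}^2)/d_i, a_{i+1} = floor((a_0 + m_{i+1})/d_{i+1}):
  m_1 = 1*33 - 0 = 33, d_1 = (1112 - 33^2)/1 = 23/1 = 23, a_1 = floor((33 + 33)/23) = 2.
  m_2 = 23*2 - 33 = 13, d_2 = (1112 - 13^2)/23 = 943/23 = 41, a_2 = floor((33 + 13)/41) = 1.
  m_3 = 41*1 - 13 = 28, d_3 = (1112 - 28^2)/41 = 328/41 = 8, a_3 = floor((33 + 28)/8) = 7.
  m_4 = 8*7 - 28 = 28, d_4 = (1112 - 28^2)/8 = 328/8 = 41, a_4 = floor((33 + 28)/41) = 1.
  m_5 = 41*1 - 28 = 13, d_5 = (1112 - 13^2)/41 = 943/41 = 23, a_5 = floor((33 + 13)/23) = 2.
  m_6 = 23*2 - 13 = 33, d_6 = (1112 - 33^2)/23 = 23/23 = 1, a_6 = floor((33 + 33)/1) = 66.
  m_7 = 1*66 - 33 = 33, d_7 = (1112 - 33^2)/1 = 23/1 = 23: (m_7, d_7) = (m_1, d_1) = (33, 23), so from here the quotients repeat a_1, ..., a_6; the period length is 6.
So sqrt(1112) = [33; (2, 1, 7, 1, 2, 66)] with period length k = 6.
k is even, so the fundamental solution of x^2 - 1112y^2 = 1 is (p_{k-1}, q_{k-1}) = (p_5, q_5); compute convergents through index 5.
Convergents (p_i = a_i*p_{i-1} + p_{i-2}, q_i = a_i*q_{i-1} + q_{i-2} with p_{-2}=0, p_{-1}=1, q_{-2}=1, q_{-1}=0):
  i=0: a_0=33, p_0 = 33*1 + 0 = 33, q_0 = 33*0 + 1 = 1.
  i=1: a_1=2, p_1 = 2*33 + 1 = 67, q_1 = 2*1 + 0 = 2.
  i=2: a_2=1, p_2 = 1*67 + 33 = 100, q_2 = 1*2 + 1 = 3.
  i=3: a_3=7, p_3 = 7*100 + 67 = 767, q_3 = 7*3 + 2 = 23.
  i=4: a_4=1, p_4 = 1*767 + 100 = 867, q_4 = 1*23 + 3 = 26.
  i=5: a_5=2, p_5 = 2*867 + 767 = 2501, q_5 = 2*26 + 23 = 75.
Check: 2501^2 - 1112*75^2 = 6255001 - 6255000 = 1, so (x, y) = (2501, 75) solves the equation, and by the theorem it is the least positive solution.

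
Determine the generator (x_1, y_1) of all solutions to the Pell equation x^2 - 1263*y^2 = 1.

First expand sqrt(1263) as a continued fraction. With x_i = (sqrt(1263) + m_i)/d_i and (m_0, d_0) = (0, 1): a_0 = floor(sqrt(1263)) = 35, since 35^2 = 1225 <= 1263 < 1296 = 36^2.
Iterate m_{i+1} = d_i*a_i - m_i, d_{i+1} = (1263 - m_{i+1}^2)/d_i, a_{i+1} = floor((a_0 + m_{i+1})/d_{i+1}):
  m_1 = 1*35 - 0 = 35, d_1 = (1263 - 35^2)/1 = 38/1 = 38, a_1 = floor((35 + 35)/38) = 1.
  m_2 = 38*1 - 35 = 3, d_2 = (1263 - 3^2)/38 = 1254/38 = 33, a_2 = floor((35 + 3)/33) = 1.
  m_3 = 33*1 - 3 = 30, d_3 = (1263 - 30^2)/33 = 363/33 = 11, a_3 = floor((35 + 30)/11) = 5.
  m_4 = 11*5 - 30 = 25, d_4 = (1263 - 25^2)/11 = 638/11 = 58, a_4 = floor((35 + 25)/58) = 1.
  m_5 = 58*1 - 25 = 33, d_5 = (1263 - 33^2)/58 = 174/58 = 3, a_5 = floor((35 + 33)/3) = 22.
  m_6 = 3*22 - 33 = 33, d_6 = (1263 - 33^2)/3 = 174/3 = 58, a_6 = floor((35 + 33)/58) = 1.
  m_7 = 58*1 - 33 = 25, d_7 = (1263 - 25^2)/58 = 638/58 = 11, a_7 = floor((35 + 25)/11) = 5.
  m_8 = 11*5 - 25 = 30, d_8 = (1263 - 30^2)/11 = 363/11 = 33, a_8 = floor((35 + 30)/33) = 1.
  m_9 = 33*1 - 30 = 3, d_9 = (1263 - 3^2)/33 = 1254/33 = 38, a_9 = floor((35 + 3)/38) = 1.
  m_10 = 38*1 - 3 = 35, d_10 = (1263 - 35^2)/38 = 38/38 = 1, a_10 = floor((35 + 35)/1) = 70.
  m_11 = 1*70 - 35 = 35, d_11 = (1263 - 35^2)/1 = 38/1 = 38: (m_11, d_11) = (m_1, d_1) = (35, 38), so from here the quotients repeat a_1, ..., a_10; the period length is 10.
So sqrt(1263) = [35; (1, 1, 5, 1, 22, 1, 5, 1, 1, 70)] with period length k = 10.
k is even, so the fundamental solution of x^2 - 1263y^2 = 1 is (p_{k-1}, q_{k-1}) = (p_9, q_9); compute convergents through index 9.
Convergents (p_i = a_i*p_{i-1} + p_{i-2}, q_i = a_i*q_{i-1} + q_{i-2} with p_{-2}=0, p_{-1}=1, q_{-2}=1, q_{-1}=0):
  i=0: a_0=35, p_0 = 35*1 + 0 = 35, q_0 = 35*0 + 1 = 1.
  i=1: a_1=1, p_1 = 1*35 + 1 = 36, q_1 = 1*1 + 0 = 1.
  i=2: a_2=1, p_2 = 1*36 + 35 = 71, q_2 = 1*1 + 1 = 2.
  i=3: a_3=5, p_3 = 5*71 + 36 = 391, q_3 = 5*2 + 1 = 11.
  i=4: a_4=1, p_4 = 1*391 + 71 = 462, q_4 = 1*11 + 2 = 13.
  i=5: a_5=22, p_5 = 22*462 + 391 = 10555, q_5 = 22*13 + 11 = 297.
  i=6: a_6=1, p_6 = 1*10555 + 462 = 11017, q_6 = 1*297 + 13 = 310.
  i=7: a_7=5, p_7 = 5*11017 + 10555 = 65640, q_7 = 5*310 + 297 = 1847.
  i=8: a_8=1, p_8 = 1*65640 + 11017 = 76657, q_8 = 1*1847 + 310 = 2157.
  i=9: a_9=1, p_9 = 1*76657 + 65640 = 142297, q_9 = 1*2157 + 1847 = 4004.
Check: 142297^2 - 1263*4004^2 = 20248436209 - 20248436208 = 1, so (x, y) = (142297, 4004) solves the equation, and by the theorem it is the least positive solution.

(x, y) = (142297, 4004)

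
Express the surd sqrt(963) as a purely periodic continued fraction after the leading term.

Write x_i = (sqrt(963) + m_i)/d_i with (m_0, d_0) = (0, 1). a_0 = floor(sqrt(963)) = 31, since 31^2 = 961 <= 963 < 1024 = 32^2.
Iterate m_{i+1} = d_i*a_i - m_i, d_{i+1} = (963 - m_{i+1}^2)/d_i, a_{i+1} = floor((a_0 + m_{i+1})/d_{i+1}):
  m_1 = 1*31 - 0 = 31, d_1 = (963 - 31^2)/1 = 2/1 = 2, a_1 = floor((31 + 31)/2) = 31.
  m_2 = 2*31 - 31 = 31, d_2 = (963 - 31^2)/2 = 2/2 = 1, a_2 = floor((31 + 31)/1) = 62.
  m_3 = 1*62 - 31 = 31, d_3 = (963 - 31^2)/1 = 2/1 = 2: (m_3, d_3) = (m_1, d_1) = (31, 2), so from here the quotients repeat a_1, a_2; the period length is 2.
Hence the expansion of sqrt(963) is a_0 = 31 followed by the repeating block 31, 62 (period 2).

[31; (31, 62)]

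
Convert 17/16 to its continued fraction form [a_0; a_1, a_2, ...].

[1; 16]

Run the Euclidean algorithm on 17 and 16; the successive quotients are the partial quotients a_0, a_1, ... (each step inverts the fractional part left over by the previous one):
  17 = 1*16 + 1, so a_0 = 1.
  16 = 16*1 + 0, so a_1 = 16.
The remainder reaches 0 after 2 divisions, so the expansion has 2 partial quotients, read off in order.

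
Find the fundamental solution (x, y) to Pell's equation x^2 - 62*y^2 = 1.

(x, y) = (63, 8)

First expand sqrt(62) as a continued fraction. With x_i = (sqrt(62) + m_i)/d_i and (m_0, d_0) = (0, 1): a_0 = floor(sqrt(62)) = 7, since 7^2 = 49 <= 62 < 64 = 8^2.
Iterate m_{i+1} = d_i*a_i - m_i, d_{i+1} = (62 - m_{i+1}^2)/d_i, a_{i+1} = floor((a_0 + m_{i+1})/d_{i+1}):
  m_1 = 1*7 - 0 = 7, d_1 = (62 - 7^2)/1 = 13/1 = 13, a_1 = floor((7 + 7)/13) = 1.
  m_2 = 13*1 - 7 = 6, d_2 = (62 - 6^2)/13 = 26/13 = 2, a_2 = floor((7 + 6)/2) = 6.
  m_3 = 2*6 - 6 = 6, d_3 = (62 - 6^2)/2 = 26/2 = 13, a_3 = floor((7 + 6)/13) = 1.
  m_4 = 13*1 - 6 = 7, d_4 = (62 - 7^2)/13 = 13/13 = 1, a_4 = floor((7 + 7)/1) = 14.
  m_5 = 1*14 - 7 = 7, d_5 = (62 - 7^2)/1 = 13/1 = 13: (m_5, d_5) = (m_1, d_1) = (7, 13), so from here the quotients repeat a_1, ..., a_4; the period length is 4.
So sqrt(62) = [7; (1, 6, 1, 14)] with period length k = 4.
k is even, so the fundamental solution of x^2 - 62y^2 = 1 is (p_{k-1}, q_{k-1}) = (p_3, q_3); compute convergents through index 3.
Convergents (p_i = a_i*p_{i-1} + p_{i-2}, q_i = a_i*q_{i-1} + q_{i-2} with p_{-2}=0, p_{-1}=1, q_{-2}=1, q_{-1}=0):
  i=0: a_0=7, p_0 = 7*1 + 0 = 7, q_0 = 7*0 + 1 = 1.
  i=1: a_1=1, p_1 = 1*7 + 1 = 8, q_1 = 1*1 + 0 = 1.
  i=2: a_2=6, p_2 = 6*8 + 7 = 55, q_2 = 6*1 + 1 = 7.
  i=3: a_3=1, p_3 = 1*55 + 8 = 63, q_3 = 1*7 + 1 = 8.
Check: 63^2 - 62*8^2 = 3969 - 3968 = 1, so (x, y) = (63, 8) solves the equation, and by the theorem it is the least positive solution.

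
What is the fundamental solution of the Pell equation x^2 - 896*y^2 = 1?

(x, y) = (449, 15)

First expand sqrt(896) as a continued fraction. With x_i = (sqrt(896) + m_i)/d_i and (m_0, d_0) = (0, 1): a_0 = floor(sqrt(896)) = 29, since 29^2 = 841 <= 896 < 900 = 30^2.
Iterate m_{i+1} = d_i*a_i - m_i, d_{i+1} = (896 - m_{i+1}^2)/d_i, a_{i+1} = floor((a_0 + m_{i+1})/d_{i+1}):
  m_1 = 1*29 - 0 = 29, d_1 = (896 - 29^2)/1 = 55/1 = 55, a_1 = floor((29 + 29)/55) = 1.
  m_2 = 55*1 - 29 = 26, d_2 = (896 - 26^2)/55 = 220/55 = 4, a_2 = floor((29 + 26)/4) = 13.
  m_3 = 4*13 - 26 = 26, d_3 = (896 - 26^2)/4 = 220/4 = 55, a_3 = floor((29 + 26)/55) = 1.
  m_4 = 55*1 - 26 = 29, d_4 = (896 - 29^2)/55 = 55/55 = 1, a_4 = floor((29 + 29)/1) = 58.
  m_5 = 1*58 - 29 = 29, d_5 = (896 - 29^2)/1 = 55/1 = 55: (m_5, d_5) = (m_1, d_1) = (29, 55), so from here the quotients repeat a_1, ..., a_4; the period length is 4.
So sqrt(896) = [29; (1, 13, 1, 58)] with period length k = 4.
k is even, so the fundamental solution of x^2 - 896y^2 = 1 is (p_{k-1}, q_{k-1}) = (p_3, q_3); compute convergents through index 3.
Convergents (p_i = a_i*p_{i-1} + p_{i-2}, q_i = a_i*q_{i-1} + q_{i-2} with p_{-2}=0, p_{-1}=1, q_{-2}=1, q_{-1}=0):
  i=0: a_0=29, p_0 = 29*1 + 0 = 29, q_0 = 29*0 + 1 = 1.
  i=1: a_1=1, p_1 = 1*29 + 1 = 30, q_1 = 1*1 + 0 = 1.
  i=2: a_2=13, p_2 = 13*30 + 29 = 419, q_2 = 13*1 + 1 = 14.
  i=3: a_3=1, p_3 = 1*419 + 30 = 449, q_3 = 1*14 + 1 = 15.
Check: 449^2 - 896*15^2 = 201601 - 201600 = 1, so (x, y) = (449, 15) solves the equation, and by the theorem it is the least positive solution.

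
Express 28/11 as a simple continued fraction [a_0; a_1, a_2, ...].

[2; 1, 1, 5]

Run the Euclidean algorithm on 28 and 11; the successive quotients are the partial quotients a_0, a_1, ... (each step inverts the fractional part left over by the previous one):
  28 = 2*11 + 6, so a_0 = 2.
  11 = 1*6 + 5, so a_1 = 1.
  6 = 1*5 + 1, so a_2 = 1.
  5 = 5*1 + 0, so a_3 = 5.
The remainder reaches 0 after 4 divisions, so the expansion has 4 partial quotients, read off in order.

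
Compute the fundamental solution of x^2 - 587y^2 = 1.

First expand sqrt(587) as a continued fraction. With x_i = (sqrt(587) + m_i)/d_i and (m_0, d_0) = (0, 1): a_0 = floor(sqrt(587)) = 24, since 24^2 = 576 <= 587 < 625 = 25^2.
Iterate m_{i+1} = d_i*a_i - m_i, d_{i+1} = (587 - m_{i+1}^2)/d_i, a_{i+1} = floor((a_0 + m_{i+1})/d_{i+1}):
  m_1 = 1*24 - 0 = 24, d_1 = (587 - 24^2)/1 = 11/1 = 11, a_1 = floor((24 + 24)/11) = 4.
  m_2 = 11*4 - 24 = 20, d_2 = (587 - 20^2)/11 = 187/11 = 17, a_2 = floor((24 + 20)/17) = 2.
  m_3 = 17*2 - 20 = 14, d_3 = (587 - 14^2)/17 = 391/17 = 23, a_3 = floor((24 + 14)/23) = 1.
  m_4 = 23*1 - 14 = 9, d_4 = (587 - 9^2)/23 = 506/23 = 22, a_4 = floor((24 + 9)/22) = 1.
  m_5 = 22*1 - 9 = 13, d_5 = (587 - 13^2)/22 = 418/22 = 19, a_5 = floor((24 + 13)/19) = 1.
  m_6 = 19*1 - 13 = 6, d_6 = (587 - 6^2)/19 = 551/19 = 29, a_6 = floor((24 + 6)/29) = 1.
  m_7 = 29*1 - 6 = 23, d_7 = (587 - 23^2)/29 = 58/29 = 2, a_7 = floor((24 + 23)/2) = 23.
  m_8 = 2*23 - 23 = 23, d_8 = (587 - 23^2)/2 = 58/2 = 29, a_8 = floor((24 + 23)/29) = 1.
  m_9 = 29*1 - 23 = 6, d_9 = (587 - 6^2)/29 = 551/29 = 19, a_9 = floor((24 + 6)/19) = 1.
  m_10 = 19*1 - 6 = 13, d_10 = (587 - 13^2)/19 = 418/19 = 22, a_10 = floor((24 + 13)/22) = 1.
  m_11 = 22*1 - 13 = 9, d_11 = (587 - 9^2)/22 = 506/22 = 23, a_11 = floor((24 + 9)/23) = 1.
  m_12 = 23*1 - 9 = 14, d_12 = (587 - 14^2)/23 = 391/23 = 17, a_12 = floor((24 + 14)/17) = 2.
  m_13 = 17*2 - 14 = 20, d_13 = (587 - 20^2)/17 = 187/17 = 11, a_13 = floor((24 + 20)/11) = 4.
  m_14 = 11*4 - 20 = 24, d_14 = (587 - 24^2)/11 = 11/11 = 1, a_14 = floor((24 + 24)/1) = 48.
  m_15 = 1*48 - 24 = 24, d_15 = (587 - 24^2)/1 = 11/1 = 11: (m_15, d_15) = (m_1, d_1) = (24, 11), so from here the quotients repeat a_1, ..., a_14; the period length is 14.
So sqrt(587) = [24; (4, 2, 1, 1, 1, 1, 23, 1, 1, 1, 1, 2, 4, 48)] with period length k = 14.
k is even, so the fundamental solution of x^2 - 587y^2 = 1 is (p_{k-1}, q_{k-1}) = (p_13, q_13); compute convergents through index 13.
Convergents (p_i = a_i*p_{i-1} + p_{i-2}, q_i = a_i*q_{i-1} + q_{i-2} with p_{-2}=0, p_{-1}=1, q_{-2}=1, q_{-1}=0):
  i=0: a_0=24, p_0 = 24*1 + 0 = 24, q_0 = 24*0 + 1 = 1.
  i=1: a_1=4, p_1 = 4*24 + 1 = 97, q_1 = 4*1 + 0 = 4.
  i=2: a_2=2, p_2 = 2*97 + 24 = 218, q_2 = 2*4 + 1 = 9.
  i=3: a_3=1, p_3 = 1*218 + 97 = 315, q_3 = 1*9 + 4 = 13.
  i=4: a_4=1, p_4 = 1*315 + 218 = 533, q_4 = 1*13 + 9 = 22.
  i=5: a_5=1, p_5 = 1*533 + 315 = 848, q_5 = 1*22 + 13 = 35.
  i=6: a_6=1, p_6 = 1*848 + 533 = 1381, q_6 = 1*35 + 22 = 57.
  i=7: a_7=23, p_7 = 23*1381 + 848 = 32611, q_7 = 23*57 + 35 = 1346.
  i=8: a_8=1, p_8 = 1*32611 + 1381 = 33992, q_8 = 1*1346 + 57 = 1403.
  i=9: a_9=1, p_9 = 1*33992 + 32611 = 66603, q_9 = 1*1403 + 1346 = 2749.
  i=10: a_10=1, p_10 = 1*66603 + 33992 = 100595, q_10 = 1*2749 + 1403 = 4152.
  i=11: a_11=1, p_11 = 1*100595 + 66603 = 167198, q_11 = 1*4152 + 2749 = 6901.
  i=12: a_12=2, p_12 = 2*167198 + 100595 = 434991, q_12 = 2*6901 + 4152 = 17954.
  i=13: a_13=4, p_13 = 4*434991 + 167198 = 1907162, q_13 = 4*17954 + 6901 = 78717.
Check: 1907162^2 - 587*78717^2 = 3637266894244 - 3637266894243 = 1, so (x, y) = (1907162, 78717) solves the equation, and by the theorem it is the least positive solution.

(x, y) = (1907162, 78717)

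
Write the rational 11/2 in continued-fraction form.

Run the Euclidean algorithm on 11 and 2; the successive quotients are the partial quotients a_0, a_1, ... (each step inverts the fractional part left over by the previous one):
  11 = 5*2 + 1, so a_0 = 5.
  2 = 2*1 + 0, so a_1 = 2.
The remainder reaches 0 after 2 divisions, so the expansion has 2 partial quotients, read off in order.

[5; 2]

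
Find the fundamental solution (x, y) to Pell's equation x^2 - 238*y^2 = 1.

First expand sqrt(238) as a continued fraction. With x_i = (sqrt(238) + m_i)/d_i and (m_0, d_0) = (0, 1): a_0 = floor(sqrt(238)) = 15, since 15^2 = 225 <= 238 < 256 = 16^2.
Iterate m_{i+1} = d_i*a_i - m_i, d_{i+1} = (238 - m_{i+1}^2)/d_i, a_{i+1} = floor((a_0 + m_{i+1})/d_{i+1}):
  m_1 = 1*15 - 0 = 15, d_1 = (238 - 15^2)/1 = 13/1 = 13, a_1 = floor((15 + 15)/13) = 2.
  m_2 = 13*2 - 15 = 11, d_2 = (238 - 11^2)/13 = 117/13 = 9, a_2 = floor((15 + 11)/9) = 2.
  m_3 = 9*2 - 11 = 7, d_3 = (238 - 7^2)/9 = 189/9 = 21, a_3 = floor((15 + 7)/21) = 1.
  m_4 = 21*1 - 7 = 14, d_4 = (238 - 14^2)/21 = 42/21 = 2, a_4 = floor((15 + 14)/2) = 14.
  m_5 = 2*14 - 14 = 14, d_5 = (238 - 14^2)/2 = 42/2 = 21, a_5 = floor((15 + 14)/21) = 1.
  m_6 = 21*1 - 14 = 7, d_6 = (238 - 7^2)/21 = 189/21 = 9, a_6 = floor((15 + 7)/9) = 2.
  m_7 = 9*2 - 7 = 11, d_7 = (238 - 11^2)/9 = 117/9 = 13, a_7 = floor((15 + 11)/13) = 2.
  m_8 = 13*2 - 11 = 15, d_8 = (238 - 15^2)/13 = 13/13 = 1, a_8 = floor((15 + 15)/1) = 30.
  m_9 = 1*30 - 15 = 15, d_9 = (238 - 15^2)/1 = 13/1 = 13: (m_9, d_9) = (m_1, d_1) = (15, 13), so from here the quotients repeat a_1, ..., a_8; the period length is 8.
So sqrt(238) = [15; (2, 2, 1, 14, 1, 2, 2, 30)] with period length k = 8.
k is even, so the fundamental solution of x^2 - 238y^2 = 1 is (p_{k-1}, q_{k-1}) = (p_7, q_7); compute convergents through index 7.
Convergents (p_i = a_i*p_{i-1} + p_{i-2}, q_i = a_i*q_{i-1} + q_{i-2} with p_{-2}=0, p_{-1}=1, q_{-2}=1, q_{-1}=0):
  i=0: a_0=15, p_0 = 15*1 + 0 = 15, q_0 = 15*0 + 1 = 1.
  i=1: a_1=2, p_1 = 2*15 + 1 = 31, q_1 = 2*1 + 0 = 2.
  i=2: a_2=2, p_2 = 2*31 + 15 = 77, q_2 = 2*2 + 1 = 5.
  i=3: a_3=1, p_3 = 1*77 + 31 = 108, q_3 = 1*5 + 2 = 7.
  i=4: a_4=14, p_4 = 14*108 + 77 = 1589, q_4 = 14*7 + 5 = 103.
  i=5: a_5=1, p_5 = 1*1589 + 108 = 1697, q_5 = 1*103 + 7 = 110.
  i=6: a_6=2, p_6 = 2*1697 + 1589 = 4983, q_6 = 2*110 + 103 = 323.
  i=7: a_7=2, p_7 = 2*4983 + 1697 = 11663, q_7 = 2*323 + 110 = 756.
Check: 11663^2 - 238*756^2 = 136025569 - 136025568 = 1, so (x, y) = (11663, 756) solves the equation, and by the theorem it is the least positive solution.

(x, y) = (11663, 756)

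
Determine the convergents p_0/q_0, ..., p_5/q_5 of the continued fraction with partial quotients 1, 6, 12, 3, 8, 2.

1/1, 7/6, 85/73, 262/225, 2181/1873, 4624/3971

Using the convergent recurrence p_i = a_i*p_{i-1} + p_{i-2}, q_i = a_i*q_{i-1} + q_{i-2} with p_{-2}=0, p_{-1}=1, q_{-2}=1, q_{-1}=0:
  i=0: a_0=1, p_0 = 1*1 + 0 = 1, q_0 = 1*0 + 1 = 1.
  i=1: a_1=6, p_1 = 6*1 + 1 = 7, q_1 = 6*1 + 0 = 6.
  i=2: a_2=12, p_2 = 12*7 + 1 = 85, q_2 = 12*6 + 1 = 73.
  i=3: a_3=3, p_3 = 3*85 + 7 = 262, q_3 = 3*73 + 6 = 225.
  i=4: a_4=8, p_4 = 8*262 + 85 = 2181, q_4 = 8*225 + 73 = 1873.
  i=5: a_5=2, p_5 = 2*2181 + 262 = 4624, q_5 = 2*1873 + 225 = 3971.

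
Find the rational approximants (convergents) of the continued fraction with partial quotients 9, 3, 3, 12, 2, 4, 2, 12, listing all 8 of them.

9/1, 28/3, 93/10, 1144/123, 2381/256, 10668/1147, 23717/2550, 295272/31747

Using the convergent recurrence p_i = a_i*p_{i-1} + p_{i-2}, q_i = a_i*q_{i-1} + q_{i-2} with p_{-2}=0, p_{-1}=1, q_{-2}=1, q_{-1}=0:
  i=0: a_0=9, p_0 = 9*1 + 0 = 9, q_0 = 9*0 + 1 = 1.
  i=1: a_1=3, p_1 = 3*9 + 1 = 28, q_1 = 3*1 + 0 = 3.
  i=2: a_2=3, p_2 = 3*28 + 9 = 93, q_2 = 3*3 + 1 = 10.
  i=3: a_3=12, p_3 = 12*93 + 28 = 1144, q_3 = 12*10 + 3 = 123.
  i=4: a_4=2, p_4 = 2*1144 + 93 = 2381, q_4 = 2*123 + 10 = 256.
  i=5: a_5=4, p_5 = 4*2381 + 1144 = 10668, q_5 = 4*256 + 123 = 1147.
  i=6: a_6=2, p_6 = 2*10668 + 2381 = 23717, q_6 = 2*1147 + 256 = 2550.
  i=7: a_7=12, p_7 = 12*23717 + 10668 = 295272, q_7 = 12*2550 + 1147 = 31747.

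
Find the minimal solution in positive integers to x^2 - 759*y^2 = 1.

(x, y) = (551, 20)

First expand sqrt(759) as a continued fraction. With x_i = (sqrt(759) + m_i)/d_i and (m_0, d_0) = (0, 1): a_0 = floor(sqrt(759)) = 27, since 27^2 = 729 <= 759 < 784 = 28^2.
Iterate m_{i+1} = d_i*a_i - m_i, d_{i+1} = (759 - m_{i+1}^2)/d_i, a_{i+1} = floor((a_0 + m_{i+1})/d_{i+1}):
  m_1 = 1*27 - 0 = 27, d_1 = (759 - 27^2)/1 = 30/1 = 30, a_1 = floor((27 + 27)/30) = 1.
  m_2 = 30*1 - 27 = 3, d_2 = (759 - 3^2)/30 = 750/30 = 25, a_2 = floor((27 + 3)/25) = 1.
  m_3 = 25*1 - 3 = 22, d_3 = (759 - 22^2)/25 = 275/25 = 11, a_3 = floor((27 + 22)/11) = 4.
  m_4 = 11*4 - 22 = 22, d_4 = (759 - 22^2)/11 = 275/11 = 25, a_4 = floor((27 + 22)/25) = 1.
  m_5 = 25*1 - 22 = 3, d_5 = (759 - 3^2)/25 = 750/25 = 30, a_5 = floor((27 + 3)/30) = 1.
  m_6 = 30*1 - 3 = 27, d_6 = (759 - 27^2)/30 = 30/30 = 1, a_6 = floor((27 + 27)/1) = 54.
  m_7 = 1*54 - 27 = 27, d_7 = (759 - 27^2)/1 = 30/1 = 30: (m_7, d_7) = (m_1, d_1) = (27, 30), so from here the quotients repeat a_1, ..., a_6; the period length is 6.
So sqrt(759) = [27; (1, 1, 4, 1, 1, 54)] with period length k = 6.
k is even, so the fundamental solution of x^2 - 759y^2 = 1 is (p_{k-1}, q_{k-1}) = (p_5, q_5); compute convergents through index 5.
Convergents (p_i = a_i*p_{i-1} + p_{i-2}, q_i = a_i*q_{i-1} + q_{i-2} with p_{-2}=0, p_{-1}=1, q_{-2}=1, q_{-1}=0):
  i=0: a_0=27, p_0 = 27*1 + 0 = 27, q_0 = 27*0 + 1 = 1.
  i=1: a_1=1, p_1 = 1*27 + 1 = 28, q_1 = 1*1 + 0 = 1.
  i=2: a_2=1, p_2 = 1*28 + 27 = 55, q_2 = 1*1 + 1 = 2.
  i=3: a_3=4, p_3 = 4*55 + 28 = 248, q_3 = 4*2 + 1 = 9.
  i=4: a_4=1, p_4 = 1*248 + 55 = 303, q_4 = 1*9 + 2 = 11.
  i=5: a_5=1, p_5 = 1*303 + 248 = 551, q_5 = 1*11 + 9 = 20.
Check: 551^2 - 759*20^2 = 303601 - 303600 = 1, so (x, y) = (551, 20) solves the equation, and by the theorem it is the least positive solution.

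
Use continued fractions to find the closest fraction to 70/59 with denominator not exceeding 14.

Expand x = 70/59 as a continued fraction with the Euclidean algorithm:
  70 = 1*59 + 11, so a_0 = 1.
  59 = 5*11 + 4, so a_1 = 5.
  11 = 2*4 + 3, so a_2 = 2.
  4 = 1*3 + 1, so a_3 = 1.
  3 = 3*1 + 0, so a_4 = 3.
so x = [1; 5, 2, 1, 3].
Convergents (p_i = a_i*p_{i-1} + p_{i-2}, q_i = a_i*q_{i-1} + q_{i-2} with p_{-2}=0, p_{-1}=1, q_{-2}=1, q_{-1}=0), until the denominator exceeds 14:
  i=0: a_0=1, p_0 = 1*1 + 0 = 1, q_0 = 1*0 + 1 = 1.
  i=1: a_1=5, p_1 = 5*1 + 1 = 6, q_1 = 5*1 + 0 = 5.
  i=2: a_2=2, p_2 = 2*6 + 1 = 13, q_2 = 2*5 + 1 = 11.
  i=3: a_3=1, p_3 = 1*13 + 6 = 19, q_3 = 1*11 + 5 = 16.
q_3 = 16 > 14, so the last convergent with denominator <= 14 is p_2/q_2 = 13/11.
The closest fraction with denominator <= 14 is either p_2/q_2 or the intermediate fraction (k*p_2 + p_1)/(k*q_2 + q_1) with the largest k >= 1 whose denominator stays <= 14; these approach x as k grows, and every other convergent or intermediate fraction in range is farther away.
Largest k: floor((14 - q_1)/q_2) = floor((14 - 5)/11) = 0.
Since k = 0, no intermediate fraction beyond p_2/q_2 has denominator <= 14, so the convergent 13/11 is the closest (its error is |70*11 - 13*59|/(59*11) = 3/649).

13/11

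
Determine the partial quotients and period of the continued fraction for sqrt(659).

Write x_i = (sqrt(659) + m_i)/d_i with (m_0, d_0) = (0, 1). a_0 = floor(sqrt(659)) = 25, since 25^2 = 625 <= 659 < 676 = 26^2.
Iterate m_{i+1} = d_i*a_i - m_i, d_{i+1} = (659 - m_{i+1}^2)/d_i, a_{i+1} = floor((a_0 + m_{i+1})/d_{i+1}):
  m_1 = 1*25 - 0 = 25, d_1 = (659 - 25^2)/1 = 34/1 = 34, a_1 = floor((25 + 25)/34) = 1.
  m_2 = 34*1 - 25 = 9, d_2 = (659 - 9^2)/34 = 578/34 = 17, a_2 = floor((25 + 9)/17) = 2.
  m_3 = 17*2 - 9 = 25, d_3 = (659 - 25^2)/17 = 34/17 = 2, a_3 = floor((25 + 25)/2) = 25.
  m_4 = 2*25 - 25 = 25, d_4 = (659 - 25^2)/2 = 34/2 = 17, a_4 = floor((25 + 25)/17) = 2.
  m_5 = 17*2 - 25 = 9, d_5 = (659 - 9^2)/17 = 578/17 = 34, a_5 = floor((25 + 9)/34) = 1.
  m_6 = 34*1 - 9 = 25, d_6 = (659 - 25^2)/34 = 34/34 = 1, a_6 = floor((25 + 25)/1) = 50.
  m_7 = 1*50 - 25 = 25, d_7 = (659 - 25^2)/1 = 34/1 = 34: (m_7, d_7) = (m_1, d_1) = (25, 34), so from here the quotients repeat a_1, ..., a_6; the period length is 6.
Hence the expansion of sqrt(659) is a_0 = 25 followed by the repeating block 1, 2, 25, 2, 1, 50 (period 6).

[25; (1, 2, 25, 2, 1, 50)]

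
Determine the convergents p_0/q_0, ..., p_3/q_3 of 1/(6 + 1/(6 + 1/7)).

0/1, 1/6, 6/37, 43/265

Using the convergent recurrence p_i = a_i*p_{i-1} + p_{i-2}, q_i = a_i*q_{i-1} + q_{i-2} with p_{-2}=0, p_{-1}=1, q_{-2}=1, q_{-1}=0:
  i=0: a_0=0, p_0 = 0*1 + 0 = 0, q_0 = 0*0 + 1 = 1.
  i=1: a_1=6, p_1 = 6*0 + 1 = 1, q_1 = 6*1 + 0 = 6.
  i=2: a_2=6, p_2 = 6*1 + 0 = 6, q_2 = 6*6 + 1 = 37.
  i=3: a_3=7, p_3 = 7*6 + 1 = 43, q_3 = 7*37 + 6 = 265.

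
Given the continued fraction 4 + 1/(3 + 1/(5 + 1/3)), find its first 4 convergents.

4/1, 13/3, 69/16, 220/51

Using the convergent recurrence p_i = a_i*p_{i-1} + p_{i-2}, q_i = a_i*q_{i-1} + q_{i-2} with p_{-2}=0, p_{-1}=1, q_{-2}=1, q_{-1}=0:
  i=0: a_0=4, p_0 = 4*1 + 0 = 4, q_0 = 4*0 + 1 = 1.
  i=1: a_1=3, p_1 = 3*4 + 1 = 13, q_1 = 3*1 + 0 = 3.
  i=2: a_2=5, p_2 = 5*13 + 4 = 69, q_2 = 5*3 + 1 = 16.
  i=3: a_3=3, p_3 = 3*69 + 13 = 220, q_3 = 3*16 + 3 = 51.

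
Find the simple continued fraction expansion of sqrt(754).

Write x_i = (sqrt(754) + m_i)/d_i with (m_0, d_0) = (0, 1). a_0 = floor(sqrt(754)) = 27, since 27^2 = 729 <= 754 < 784 = 28^2.
Iterate m_{i+1} = d_i*a_i - m_i, d_{i+1} = (754 - m_{i+1}^2)/d_i, a_{i+1} = floor((a_0 + m_{i+1})/d_{i+1}):
  m_1 = 1*27 - 0 = 27, d_1 = (754 - 27^2)/1 = 25/1 = 25, a_1 = floor((27 + 27)/25) = 2.
  m_2 = 25*2 - 27 = 23, d_2 = (754 - 23^2)/25 = 225/25 = 9, a_2 = floor((27 + 23)/9) = 5.
  m_3 = 9*5 - 23 = 22, d_3 = (754 - 22^2)/9 = 270/9 = 30, a_3 = floor((27 + 22)/30) = 1.
  m_4 = 30*1 - 22 = 8, d_4 = (754 - 8^2)/30 = 690/30 = 23, a_4 = floor((27 + 8)/23) = 1.
  m_5 = 23*1 - 8 = 15, d_5 = (754 - 15^2)/23 = 529/23 = 23, a_5 = floor((27 + 15)/23) = 1.
  m_6 = 23*1 - 15 = 8, d_6 = (754 - 8^2)/23 = 690/23 = 30, a_6 = floor((27 + 8)/30) = 1.
  m_7 = 30*1 - 8 = 22, d_7 = (754 - 22^2)/30 = 270/30 = 9, a_7 = floor((27 + 22)/9) = 5.
  m_8 = 9*5 - 22 = 23, d_8 = (754 - 23^2)/9 = 225/9 = 25, a_8 = floor((27 + 23)/25) = 2.
  m_9 = 25*2 - 23 = 27, d_9 = (754 - 27^2)/25 = 25/25 = 1, a_9 = floor((27 + 27)/1) = 54.
  m_10 = 1*54 - 27 = 27, d_10 = (754 - 27^2)/1 = 25/1 = 25: (m_10, d_10) = (m_1, d_1) = (27, 25), so from here the quotients repeat a_1, ..., a_9; the period length is 9.
Hence the expansion of sqrt(754) is a_0 = 27 followed by the repeating block 2, 5, 1, 1, 1, 1, 5, 2, 54 (period 9).

[27; (2, 5, 1, 1, 1, 1, 5, 2, 54)]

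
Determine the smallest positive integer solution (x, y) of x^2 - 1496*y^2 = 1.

(x, y) = (3365, 87)

First expand sqrt(1496) as a continued fraction. With x_i = (sqrt(1496) + m_i)/d_i and (m_0, d_0) = (0, 1): a_0 = floor(sqrt(1496)) = 38, since 38^2 = 1444 <= 1496 < 1521 = 39^2.
Iterate m_{i+1} = d_i*a_i - m_i, d_{i+1} = (1496 - m_{i+1}^2)/d_i, a_{i+1} = floor((a_0 + m_{i+1})/d_{i+1}):
  m_1 = 1*38 - 0 = 38, d_1 = (1496 - 38^2)/1 = 52/1 = 52, a_1 = floor((38 + 38)/52) = 1.
  m_2 = 52*1 - 38 = 14, d_2 = (1496 - 14^2)/52 = 1300/52 = 25, a_2 = floor((38 + 14)/25) = 2.
  m_3 = 25*2 - 14 = 36, d_3 = (1496 - 36^2)/25 = 200/25 = 8, a_3 = floor((38 + 36)/8) = 9.
  m_4 = 8*9 - 36 = 36, d_4 = (1496 - 36^2)/8 = 200/8 = 25, a_4 = floor((38 + 36)/25) = 2.
  m_5 = 25*2 - 36 = 14, d_5 = (1496 - 14^2)/25 = 1300/25 = 52, a_5 = floor((38 + 14)/52) = 1.
  m_6 = 52*1 - 14 = 38, d_6 = (1496 - 38^2)/52 = 52/52 = 1, a_6 = floor((38 + 38)/1) = 76.
  m_7 = 1*76 - 38 = 38, d_7 = (1496 - 38^2)/1 = 52/1 = 52: (m_7, d_7) = (m_1, d_1) = (38, 52), so from here the quotients repeat a_1, ..., a_6; the period length is 6.
So sqrt(1496) = [38; (1, 2, 9, 2, 1, 76)] with period length k = 6.
k is even, so the fundamental solution of x^2 - 1496y^2 = 1 is (p_{k-1}, q_{k-1}) = (p_5, q_5); compute convergents through index 5.
Convergents (p_i = a_i*p_{i-1} + p_{i-2}, q_i = a_i*q_{i-1} + q_{i-2} with p_{-2}=0, p_{-1}=1, q_{-2}=1, q_{-1}=0):
  i=0: a_0=38, p_0 = 38*1 + 0 = 38, q_0 = 38*0 + 1 = 1.
  i=1: a_1=1, p_1 = 1*38 + 1 = 39, q_1 = 1*1 + 0 = 1.
  i=2: a_2=2, p_2 = 2*39 + 38 = 116, q_2 = 2*1 + 1 = 3.
  i=3: a_3=9, p_3 = 9*116 + 39 = 1083, q_3 = 9*3 + 1 = 28.
  i=4: a_4=2, p_4 = 2*1083 + 116 = 2282, q_4 = 2*28 + 3 = 59.
  i=5: a_5=1, p_5 = 1*2282 + 1083 = 3365, q_5 = 1*59 + 28 = 87.
Check: 3365^2 - 1496*87^2 = 11323225 - 11323224 = 1, so (x, y) = (3365, 87) solves the equation, and by the theorem it is the least positive solution.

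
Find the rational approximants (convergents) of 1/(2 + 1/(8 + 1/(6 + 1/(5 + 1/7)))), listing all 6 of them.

0/1, 1/2, 8/17, 49/104, 253/537, 1820/3863

Using the convergent recurrence p_i = a_i*p_{i-1} + p_{i-2}, q_i = a_i*q_{i-1} + q_{i-2} with p_{-2}=0, p_{-1}=1, q_{-2}=1, q_{-1}=0:
  i=0: a_0=0, p_0 = 0*1 + 0 = 0, q_0 = 0*0 + 1 = 1.
  i=1: a_1=2, p_1 = 2*0 + 1 = 1, q_1 = 2*1 + 0 = 2.
  i=2: a_2=8, p_2 = 8*1 + 0 = 8, q_2 = 8*2 + 1 = 17.
  i=3: a_3=6, p_3 = 6*8 + 1 = 49, q_3 = 6*17 + 2 = 104.
  i=4: a_4=5, p_4 = 5*49 + 8 = 253, q_4 = 5*104 + 17 = 537.
  i=5: a_5=7, p_5 = 7*253 + 49 = 1820, q_5 = 7*537 + 104 = 3863.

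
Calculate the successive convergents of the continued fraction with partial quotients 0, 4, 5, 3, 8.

0/1, 1/4, 5/21, 16/67, 133/557

Using the convergent recurrence p_i = a_i*p_{i-1} + p_{i-2}, q_i = a_i*q_{i-1} + q_{i-2} with p_{-2}=0, p_{-1}=1, q_{-2}=1, q_{-1}=0:
  i=0: a_0=0, p_0 = 0*1 + 0 = 0, q_0 = 0*0 + 1 = 1.
  i=1: a_1=4, p_1 = 4*0 + 1 = 1, q_1 = 4*1 + 0 = 4.
  i=2: a_2=5, p_2 = 5*1 + 0 = 5, q_2 = 5*4 + 1 = 21.
  i=3: a_3=3, p_3 = 3*5 + 1 = 16, q_3 = 3*21 + 4 = 67.
  i=4: a_4=8, p_4 = 8*16 + 5 = 133, q_4 = 8*67 + 21 = 557.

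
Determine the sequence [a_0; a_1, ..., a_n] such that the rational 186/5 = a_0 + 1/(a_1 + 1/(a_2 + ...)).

[37; 5]

Run the Euclidean algorithm on 186 and 5; the successive quotients are the partial quotients a_0, a_1, ... (each step inverts the fractional part left over by the previous one):
  186 = 37*5 + 1, so a_0 = 37.
  5 = 5*1 + 0, so a_1 = 5.
The remainder reaches 0 after 2 divisions, so the expansion has 2 partial quotients, read off in order.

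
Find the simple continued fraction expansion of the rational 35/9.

[3; 1, 8]

Run the Euclidean algorithm on 35 and 9; the successive quotients are the partial quotients a_0, a_1, ... (each step inverts the fractional part left over by the previous one):
  35 = 3*9 + 8, so a_0 = 3.
  9 = 1*8 + 1, so a_1 = 1.
  8 = 8*1 + 0, so a_2 = 8.
The remainder reaches 0 after 3 divisions, so the expansion has 3 partial quotients, read off in order.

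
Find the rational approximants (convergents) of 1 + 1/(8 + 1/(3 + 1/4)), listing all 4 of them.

Using the convergent recurrence p_i = a_i*p_{i-1} + p_{i-2}, q_i = a_i*q_{i-1} + q_{i-2} with p_{-2}=0, p_{-1}=1, q_{-2}=1, q_{-1}=0:
  i=0: a_0=1, p_0 = 1*1 + 0 = 1, q_0 = 1*0 + 1 = 1.
  i=1: a_1=8, p_1 = 8*1 + 1 = 9, q_1 = 8*1 + 0 = 8.
  i=2: a_2=3, p_2 = 3*9 + 1 = 28, q_2 = 3*8 + 1 = 25.
  i=3: a_3=4, p_3 = 4*28 + 9 = 121, q_3 = 4*25 + 8 = 108.

1/1, 9/8, 28/25, 121/108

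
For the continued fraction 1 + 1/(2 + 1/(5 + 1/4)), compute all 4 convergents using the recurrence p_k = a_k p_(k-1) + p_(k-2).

1/1, 3/2, 16/11, 67/46

Using the convergent recurrence p_i = a_i*p_{i-1} + p_{i-2}, q_i = a_i*q_{i-1} + q_{i-2} with p_{-2}=0, p_{-1}=1, q_{-2}=1, q_{-1}=0:
  i=0: a_0=1, p_0 = 1*1 + 0 = 1, q_0 = 1*0 + 1 = 1.
  i=1: a_1=2, p_1 = 2*1 + 1 = 3, q_1 = 2*1 + 0 = 2.
  i=2: a_2=5, p_2 = 5*3 + 1 = 16, q_2 = 5*2 + 1 = 11.
  i=3: a_3=4, p_3 = 4*16 + 3 = 67, q_3 = 4*11 + 2 = 46.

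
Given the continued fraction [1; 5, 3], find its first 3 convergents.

Using the convergent recurrence p_i = a_i*p_{i-1} + p_{i-2}, q_i = a_i*q_{i-1} + q_{i-2} with p_{-2}=0, p_{-1}=1, q_{-2}=1, q_{-1}=0:
  i=0: a_0=1, p_0 = 1*1 + 0 = 1, q_0 = 1*0 + 1 = 1.
  i=1: a_1=5, p_1 = 5*1 + 1 = 6, q_1 = 5*1 + 0 = 5.
  i=2: a_2=3, p_2 = 3*6 + 1 = 19, q_2 = 3*5 + 1 = 16.

1/1, 6/5, 19/16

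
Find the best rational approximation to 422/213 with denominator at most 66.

105/53

Expand x = 422/213 as a continued fraction with the Euclidean algorithm:
  422 = 1*213 + 209, so a_0 = 1.
  213 = 1*209 + 4, so a_1 = 1.
  209 = 52*4 + 1, so a_2 = 52.
  4 = 4*1 + 0, so a_3 = 4.
so x = [1; 1, 52, 4].
Convergents (p_i = a_i*p_{i-1} + p_{i-2}, q_i = a_i*q_{i-1} + q_{i-2} with p_{-2}=0, p_{-1}=1, q_{-2}=1, q_{-1}=0), until the denominator exceeds 66:
  i=0: a_0=1, p_0 = 1*1 + 0 = 1, q_0 = 1*0 + 1 = 1.
  i=1: a_1=1, p_1 = 1*1 + 1 = 2, q_1 = 1*1 + 0 = 1.
  i=2: a_2=52, p_2 = 52*2 + 1 = 105, q_2 = 52*1 + 1 = 53.
  i=3: a_3=4, p_3 = 4*105 + 2 = 422, q_3 = 4*53 + 1 = 213.
q_3 = 213 > 66, so the last convergent with denominator <= 66 is p_2/q_2 = 105/53.
The closest fraction with denominator <= 66 is either p_2/q_2 or the intermediate fraction (k*p_2 + p_1)/(k*q_2 + q_1) with the largest k >= 1 whose denominator stays <= 66; these approach x as k grows, and every other convergent or intermediate fraction in range is farther away.
Largest k: floor((66 - q_1)/q_2) = floor((66 - 1)/53) = 1.
That gives (1*105 + 2)/(1*53 + 1) = 107/54.
Compare the errors: |x - 105/53| = |422*53 - 105*213|/(213*53) = 1/11289, and |x - 107/54| = |422*54 - 107*213|/(213*54) = 3/11502.
Cross-multiplying, 1*11502 = 11502 < 33867 = 3*11289, so 1/11289 is smaller: the convergent 105/53 is closer to x than 107/54.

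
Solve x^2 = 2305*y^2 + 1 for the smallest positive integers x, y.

First expand sqrt(2305) as a continued fraction. With x_i = (sqrt(2305) + m_i)/d_i and (m_0, d_0) = (0, 1): a_0 = floor(sqrt(2305)) = 48, since 48^2 = 2304 <= 2305 < 2401 = 49^2.
Iterate m_{i+1} = d_i*a_i - m_i, d_{i+1} = (2305 - m_{i+1}^2)/d_i, a_{i+1} = floor((a_0 + m_{i+1})/d_{i+1}):
  m_1 = 1*48 - 0 = 48, d_1 = (2305 - 48^2)/1 = 1/1 = 1, a_1 = floor((48 + 48)/1) = 96.
  m_2 = 1*96 - 48 = 48, d_2 = (2305 - 48^2)/1 = 1/1 = 1: (m_2, d_2) = (m_1, d_1) = (48, 1), so from here the quotient a_1 repeats; the period length is 1.
So sqrt(2305) = [48; (96)] with period length k = 1.
k is odd, so (p_{k-1}, q_{k-1}) only solves x^2 - 2305y^2 = -1 and the fundamental solution of x^2 - 2305y^2 = 1 is (p_{2k-1}, q_{2k-1}) = (p_1, q_1); compute convergents through index 1, running through the period twice.
Convergents (p_i = a_i*p_{i-1} + p_{i-2}, q_i = a_i*q_{i-1} + q_{i-2} with p_{-2}=0, p_{-1}=1, q_{-2}=1, q_{-1}=0):
  i=0: a_0=48, p_0 = 48*1 + 0 = 48, q_0 = 48*0 + 1 = 1.
  i=1: a_1=96, p_1 = 96*48 + 1 = 4609, q_1 = 96*1 + 0 = 96.
Indeed p_0^2 - 2305*q_0^2 = 2304 - 2305 = -1, not +1.
Check: 4609^2 - 2305*96^2 = 21242881 - 21242880 = 1, so (x, y) = (4609, 96) solves the equation, and by the theorem it is the least positive solution.

(x, y) = (4609, 96)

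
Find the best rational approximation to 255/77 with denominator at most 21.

Expand x = 255/77 as a continued fraction with the Euclidean algorithm:
  255 = 3*77 + 24, so a_0 = 3.
  77 = 3*24 + 5, so a_1 = 3.
  24 = 4*5 + 4, so a_2 = 4.
  5 = 1*4 + 1, so a_3 = 1.
  4 = 4*1 + 0, so a_4 = 4.
so x = [3; 3, 4, 1, 4].
Convergents (p_i = a_i*p_{i-1} + p_{i-2}, q_i = a_i*q_{i-1} + q_{i-2} with p_{-2}=0, p_{-1}=1, q_{-2}=1, q_{-1}=0), until the denominator exceeds 21:
  i=0: a_0=3, p_0 = 3*1 + 0 = 3, q_0 = 3*0 + 1 = 1.
  i=1: a_1=3, p_1 = 3*3 + 1 = 10, q_1 = 3*1 + 0 = 3.
  i=2: a_2=4, p_2 = 4*10 + 3 = 43, q_2 = 4*3 + 1 = 13.
  i=3: a_3=1, p_3 = 1*43 + 10 = 53, q_3 = 1*13 + 3 = 16.
  i=4: a_4=4, p_4 = 4*53 + 43 = 255, q_4 = 4*16 + 13 = 77.
q_4 = 77 > 21, so the last convergent with denominator <= 21 is p_3/q_3 = 53/16.
The closest fraction with denominator <= 21 is either p_3/q_3 or the intermediate fraction (k*p_3 + p_2)/(k*q_3 + q_2) with the largest k >= 1 whose denominator stays <= 21; these approach x as k grows, and every other convergent or intermediate fraction in range is farther away.
Largest k: floor((21 - q_2)/q_3) = floor((21 - 13)/16) = 0.
Since k = 0, no intermediate fraction beyond p_3/q_3 has denominator <= 21, so the convergent 53/16 is the closest (its error is |255*16 - 53*77|/(77*16) = 1/1232).

53/16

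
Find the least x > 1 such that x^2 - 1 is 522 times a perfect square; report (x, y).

(x, y) = (19603, 858)

First expand sqrt(522) as a continued fraction. With x_i = (sqrt(522) + m_i)/d_i and (m_0, d_0) = (0, 1): a_0 = floor(sqrt(522)) = 22, since 22^2 = 484 <= 522 < 529 = 23^2.
Iterate m_{i+1} = d_i*a_i - m_i, d_{i+1} = (522 - m_{i+1}^2)/d_i, a_{i+1} = floor((a_0 + m_{i+1})/d_{i+1}):
  m_1 = 1*22 - 0 = 22, d_1 = (522 - 22^2)/1 = 38/1 = 38, a_1 = floor((22 + 22)/38) = 1.
  m_2 = 38*1 - 22 = 16, d_2 = (522 - 16^2)/38 = 266/38 = 7, a_2 = floor((22 + 16)/7) = 5.
  m_3 = 7*5 - 16 = 19, d_3 = (522 - 19^2)/7 = 161/7 = 23, a_3 = floor((22 + 19)/23) = 1.
  m_4 = 23*1 - 19 = 4, d_4 = (522 - 4^2)/23 = 506/23 = 22, a_4 = floor((22 + 4)/22) = 1.
  m_5 = 22*1 - 4 = 18, d_5 = (522 - 18^2)/22 = 198/22 = 9, a_5 = floor((22 + 18)/9) = 4.
  m_6 = 9*4 - 18 = 18, d_6 = (522 - 18^2)/9 = 198/9 = 22, a_6 = floor((22 + 18)/22) = 1.
  m_7 = 22*1 - 18 = 4, d_7 = (522 - 4^2)/22 = 506/22 = 23, a_7 = floor((22 + 4)/23) = 1.
  m_8 = 23*1 - 4 = 19, d_8 = (522 - 19^2)/23 = 161/23 = 7, a_8 = floor((22 + 19)/7) = 5.
  m_9 = 7*5 - 19 = 16, d_9 = (522 - 16^2)/7 = 266/7 = 38, a_9 = floor((22 + 16)/38) = 1.
  m_10 = 38*1 - 16 = 22, d_10 = (522 - 22^2)/38 = 38/38 = 1, a_10 = floor((22 + 22)/1) = 44.
  m_11 = 1*44 - 22 = 22, d_11 = (522 - 22^2)/1 = 38/1 = 38: (m_11, d_11) = (m_1, d_1) = (22, 38), so from here the quotients repeat a_1, ..., a_10; the period length is 10.
So sqrt(522) = [22; (1, 5, 1, 1, 4, 1, 1, 5, 1, 44)] with period length k = 10.
k is even, so the fundamental solution of x^2 - 522y^2 = 1 is (p_{k-1}, q_{k-1}) = (p_9, q_9); compute convergents through index 9.
Convergents (p_i = a_i*p_{i-1} + p_{i-2}, q_i = a_i*q_{i-1} + q_{i-2} with p_{-2}=0, p_{-1}=1, q_{-2}=1, q_{-1}=0):
  i=0: a_0=22, p_0 = 22*1 + 0 = 22, q_0 = 22*0 + 1 = 1.
  i=1: a_1=1, p_1 = 1*22 + 1 = 23, q_1 = 1*1 + 0 = 1.
  i=2: a_2=5, p_2 = 5*23 + 22 = 137, q_2 = 5*1 + 1 = 6.
  i=3: a_3=1, p_3 = 1*137 + 23 = 160, q_3 = 1*6 + 1 = 7.
  i=4: a_4=1, p_4 = 1*160 + 137 = 297, q_4 = 1*7 + 6 = 13.
  i=5: a_5=4, p_5 = 4*297 + 160 = 1348, q_5 = 4*13 + 7 = 59.
  i=6: a_6=1, p_6 = 1*1348 + 297 = 1645, q_6 = 1*59 + 13 = 72.
  i=7: a_7=1, p_7 = 1*1645 + 1348 = 2993, q_7 = 1*72 + 59 = 131.
  i=8: a_8=5, p_8 = 5*2993 + 1645 = 16610, q_8 = 5*131 + 72 = 727.
  i=9: a_9=1, p_9 = 1*16610 + 2993 = 19603, q_9 = 1*727 + 131 = 858.
Check: 19603^2 - 522*858^2 = 384277609 - 384277608 = 1, so (x, y) = (19603, 858) solves the equation, and by the theorem it is the least positive solution.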